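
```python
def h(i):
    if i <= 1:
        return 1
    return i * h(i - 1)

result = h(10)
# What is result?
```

h(10) = 10 * 9 * 8 * 7 * 6 * 5 * 4 * 3 * 2 * 1 = 3628800

Answer: 3628800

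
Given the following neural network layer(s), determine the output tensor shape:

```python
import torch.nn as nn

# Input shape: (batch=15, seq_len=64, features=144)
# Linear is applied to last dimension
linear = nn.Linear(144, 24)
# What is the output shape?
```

Input: (15, 64, 144) -> Output: (15, 64, 24)

Answer: (15, 64, 24)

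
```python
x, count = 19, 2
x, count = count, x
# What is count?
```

Trace:
`x, count = 19, 2` → x = 19; count = 2
`x, count = count, x` → x = 2; count = 19
So count = 19

Answer: 19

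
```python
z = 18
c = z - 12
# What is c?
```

Trace:
`z = 18` → z = 18
`c = z - 12` → c = 6
So c = 6

Answer: 6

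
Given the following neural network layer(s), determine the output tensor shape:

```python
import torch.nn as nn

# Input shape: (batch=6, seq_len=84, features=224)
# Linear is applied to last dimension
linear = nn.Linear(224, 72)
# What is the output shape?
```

Input: (6, 84, 224) -> Output: (6, 84, 72)

Answer: (6, 84, 72)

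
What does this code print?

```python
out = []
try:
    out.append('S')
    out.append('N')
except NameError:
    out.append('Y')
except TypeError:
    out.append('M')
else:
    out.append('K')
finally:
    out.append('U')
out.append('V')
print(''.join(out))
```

Execution trace: 'S' (try body) → 'N' (try body, no exception) → 'K' (else) → 'U' (finally) → 'V' (after the try/except). Output: SNKUV

Answer: SNKUV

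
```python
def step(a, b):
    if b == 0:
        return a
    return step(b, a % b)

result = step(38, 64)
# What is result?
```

step(38, 64) -> step(64, 38) -> step(38, 26) -> step(26, 12) -> step(12, 2) -> step(2, 0) -> 2

Answer: 2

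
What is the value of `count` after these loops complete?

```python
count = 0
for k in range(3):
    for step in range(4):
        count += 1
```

3 * 4 = 12
`count` takes the values: 0 → 1 → 2 → 3 → 4 → 5 → 6 → 7 → 8 → 9 → 10 → 11 → 12

Answer: 12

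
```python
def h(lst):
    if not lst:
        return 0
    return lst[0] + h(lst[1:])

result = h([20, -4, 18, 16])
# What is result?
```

20 + (-4) + 18 + 16 + 0 = 50

Answer: 50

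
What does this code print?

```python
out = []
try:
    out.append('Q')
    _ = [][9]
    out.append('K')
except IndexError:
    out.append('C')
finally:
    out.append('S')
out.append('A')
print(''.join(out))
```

Execution trace: 'Q' (try body) → 'C' (except IndexError) → 'S' (finally) → 'A' (after the try/except). Output: QCSA

Answer: QCSA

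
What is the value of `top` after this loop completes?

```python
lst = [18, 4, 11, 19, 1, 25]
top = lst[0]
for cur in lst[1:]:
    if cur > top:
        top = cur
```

Maximum of [18, 4, 11, 19, 1, 25]
`top` takes the values: 18 → 19 → 25

Answer: 25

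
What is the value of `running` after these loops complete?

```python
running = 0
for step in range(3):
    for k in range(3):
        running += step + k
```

Sum of all step+k for step,k in 3x3
`running` takes the values: 0 → 1 → 3 → 4 → 6 → 9 → 11 → 14 → 18

Answer: 18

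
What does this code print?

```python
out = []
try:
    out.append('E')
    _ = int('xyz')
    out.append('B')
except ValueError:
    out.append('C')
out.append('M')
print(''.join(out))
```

Execution trace: 'E' (try body) → 'C' (except ValueError) → 'M' (after the try/except). Output: ECM

Answer: ECM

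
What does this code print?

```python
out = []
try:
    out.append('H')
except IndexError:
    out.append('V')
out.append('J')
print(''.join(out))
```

Execution trace: 'H' (try body, no exception) → 'J' (after the try/except). Output: HJ

Answer: HJ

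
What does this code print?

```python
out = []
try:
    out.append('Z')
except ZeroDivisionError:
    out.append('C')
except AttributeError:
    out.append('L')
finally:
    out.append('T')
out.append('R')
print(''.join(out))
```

Execution trace: 'Z' (try body, no exception) → 'T' (finally) → 'R' (after the try/except). Output: ZTR

Answer: ZTR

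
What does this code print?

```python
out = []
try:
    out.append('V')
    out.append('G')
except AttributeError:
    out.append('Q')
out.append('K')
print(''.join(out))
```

Execution trace: 'V' (try body) → 'G' (try body, no exception) → 'K' (after the try/except). Output: VGK

Answer: VGK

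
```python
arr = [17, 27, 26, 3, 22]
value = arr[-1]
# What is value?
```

Trace:
`arr = [17, 27, 26, 3, 22]` → arr = [17, 27, 26, 3, 22]
`value = arr[-1]` → value = 22
So value = 22

Answer: 22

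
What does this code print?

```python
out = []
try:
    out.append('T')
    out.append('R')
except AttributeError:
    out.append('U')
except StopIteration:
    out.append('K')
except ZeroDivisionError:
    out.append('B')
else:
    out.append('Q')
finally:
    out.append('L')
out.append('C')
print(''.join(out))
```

Execution trace: 'T' (try body) → 'R' (try body, no exception) → 'Q' (else) → 'L' (finally) → 'C' (after the try/except). Output: TRQLC

Answer: TRQLC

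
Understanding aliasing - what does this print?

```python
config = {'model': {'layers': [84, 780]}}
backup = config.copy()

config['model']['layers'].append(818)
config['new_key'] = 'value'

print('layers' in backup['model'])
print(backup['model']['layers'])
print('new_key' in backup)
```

Key concept: shallow copy gotcha with nested dict.
Step by step:
`config = {'model': {'layers': [84, 780]}}` → config = {'model': {'layers': [84, 780]}}
`backup = config.copy()` → backup = {'model': {'layers': [84, 780]}}
`config['model']['layers'].append(818)` → config = {'model': {'layers': [84, 780, 818]}}; backup = {'model': {'layers': [84, 780, 818]}}
`config['new_key'] = 'value'` → config = {'model': {'layers': [84, 780, 818]}, 'new_key': 'value'}
`print('layers' in backup['model'])` → prints True
`print(backup['model']['layers'])` → prints [84, 780, 818]
`print('new_key' in backup)` → prints False

Answer:
True
[84, 780, 818]
False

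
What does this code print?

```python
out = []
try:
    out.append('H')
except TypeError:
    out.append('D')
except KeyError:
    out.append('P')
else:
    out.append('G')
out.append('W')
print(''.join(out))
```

Execution trace: 'H' (try body, no exception) → 'G' (else) → 'W' (after the try/except). Output: HGW

Answer: HGW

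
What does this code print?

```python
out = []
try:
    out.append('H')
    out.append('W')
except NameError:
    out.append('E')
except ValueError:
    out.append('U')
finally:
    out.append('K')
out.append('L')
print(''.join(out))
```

Execution trace: 'H' (try body) → 'W' (try body, no exception) → 'K' (finally) → 'L' (after the try/except). Output: HWKL

Answer: HWKL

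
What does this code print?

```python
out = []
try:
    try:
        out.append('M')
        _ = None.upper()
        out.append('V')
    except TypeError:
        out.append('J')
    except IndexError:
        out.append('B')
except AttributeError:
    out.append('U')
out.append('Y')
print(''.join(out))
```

Execution trace: 'M' (try body) → 'U' (outer except AttributeError) → 'Y' (after the try/except). Output: MUY

Answer: MUY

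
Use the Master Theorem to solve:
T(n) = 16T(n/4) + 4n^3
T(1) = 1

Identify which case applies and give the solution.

a=16, b=4, f(n)=4n^3. log_4(16) = 2. Since c=3 > 2 and the regularity condition holds (16(n/4)^3 = (16/4^3)n^3 with 16/4^3 < 1), Case 3 applies: T(n) = Θ(f(n)) = O(n^3).

Answer: O(n^3) - Case 3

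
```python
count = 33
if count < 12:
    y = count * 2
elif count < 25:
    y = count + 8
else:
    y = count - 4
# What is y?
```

Trace:
`count = 33` → count = 33
`if count < 12: ...` → count < 12 is False, count < 25 is False, take else branch → y = 29
So y = 29

Answer: 29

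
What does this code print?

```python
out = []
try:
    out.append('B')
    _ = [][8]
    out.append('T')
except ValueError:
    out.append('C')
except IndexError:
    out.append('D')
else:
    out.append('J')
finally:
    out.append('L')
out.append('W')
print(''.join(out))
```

Execution trace: 'B' (try body) → 'D' (except IndexError) → 'L' (finally) → 'W' (after the try/except). Output: BDLW

Answer: BDLW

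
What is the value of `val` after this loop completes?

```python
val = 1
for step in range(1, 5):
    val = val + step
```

Start at 1, add 1 through 4
`val` takes the values: 1 → 2 → 4 → 7 → 11

Answer: 11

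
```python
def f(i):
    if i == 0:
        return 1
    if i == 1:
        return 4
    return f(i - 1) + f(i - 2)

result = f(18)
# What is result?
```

Build up from base cases: f(0)=1, f(1)=4, f(2)=5, f(3)=9, f(4)=14, f(5)=23, f(6)=37, ..., f(18)=11933

Answer: 11933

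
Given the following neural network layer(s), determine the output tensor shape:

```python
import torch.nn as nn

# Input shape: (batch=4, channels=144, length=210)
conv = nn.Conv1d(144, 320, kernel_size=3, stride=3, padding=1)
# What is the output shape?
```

Input: (4, 144, 210) -> Output: (4, 320, 70)

Answer: (4, 320, 70)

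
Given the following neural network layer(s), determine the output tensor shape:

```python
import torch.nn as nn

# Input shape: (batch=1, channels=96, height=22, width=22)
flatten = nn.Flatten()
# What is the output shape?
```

Input: (1, 96, 22, 22) -> Output: (1, 46464)

Answer: (1, 46464)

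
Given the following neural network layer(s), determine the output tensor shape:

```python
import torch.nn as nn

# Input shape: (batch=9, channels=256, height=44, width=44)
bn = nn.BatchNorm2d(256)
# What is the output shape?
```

Input: (9, 256, 44, 44) -> Output: (9, 256, 44, 44)

Answer: (9, 256, 44, 44)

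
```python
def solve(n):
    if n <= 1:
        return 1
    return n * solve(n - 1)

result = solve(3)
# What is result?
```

solve(3) = 3 * 2 * 1 = 6

Answer: 6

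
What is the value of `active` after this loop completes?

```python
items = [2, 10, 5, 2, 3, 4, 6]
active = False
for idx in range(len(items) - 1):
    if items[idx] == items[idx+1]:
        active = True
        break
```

Check consecutive duplicates in [2, 10, 5, 2, 3, 4, 6]
`active` takes the values: False

Answer: False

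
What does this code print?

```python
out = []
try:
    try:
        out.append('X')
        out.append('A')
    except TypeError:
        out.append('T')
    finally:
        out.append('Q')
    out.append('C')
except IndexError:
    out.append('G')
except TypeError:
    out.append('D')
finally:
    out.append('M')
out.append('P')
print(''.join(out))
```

Execution trace: 'X' (inner try body) → 'A' (inner try body, no exception) → 'Q' (inner finally) → 'C' (try body, no exception) → 'M' (finally) → 'P' (after the try/except). Output: XAQCMP

Answer: XAQCMP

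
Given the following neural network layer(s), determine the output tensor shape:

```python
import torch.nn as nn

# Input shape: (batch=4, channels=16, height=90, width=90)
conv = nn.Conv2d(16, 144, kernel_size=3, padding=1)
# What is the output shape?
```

Input: (4, 16, 90, 90) -> Output: (4, 144, 90, 90)

Answer: (4, 144, 90, 90)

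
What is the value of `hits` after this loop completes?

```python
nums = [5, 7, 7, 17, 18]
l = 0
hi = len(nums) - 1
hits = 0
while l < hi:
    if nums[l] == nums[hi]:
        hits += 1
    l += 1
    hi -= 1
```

Count matching pairs from ends
`hits` takes the values: 0

Answer: 0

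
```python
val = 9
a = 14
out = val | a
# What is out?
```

Trace:
`val = 9` → val = 9
`a = 14` → a = 14
`out = val | a` → out = 15
So out = 15

Answer: 15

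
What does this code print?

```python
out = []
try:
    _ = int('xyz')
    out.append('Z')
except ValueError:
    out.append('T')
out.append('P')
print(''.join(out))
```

Execution trace: 'T' (except ValueError) → 'P' (after the try/except). Output: TP

Answer: TP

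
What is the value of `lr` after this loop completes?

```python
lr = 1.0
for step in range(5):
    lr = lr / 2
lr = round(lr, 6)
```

Halving LR 5 times: 1 / 2^5
`lr` takes the values: 1.0 → 0.5 → 0.25 → 0.125 → 0.0625 → 0.03125

Answer: 0.03125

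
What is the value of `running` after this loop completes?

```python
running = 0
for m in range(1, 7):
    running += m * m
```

Sum of squares 1² to 6² = 91
`running` takes the values: 0 → 1 → 5 → 14 → 30 → 55 → 91

Answer: 91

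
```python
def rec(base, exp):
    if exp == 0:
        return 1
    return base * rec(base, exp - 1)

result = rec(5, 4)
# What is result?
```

rec(5, 4) = 5 * 5 * 5 * 5 = 625

Answer: 625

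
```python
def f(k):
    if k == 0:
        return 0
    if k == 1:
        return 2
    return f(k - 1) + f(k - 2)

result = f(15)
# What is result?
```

Build up from base cases: f(0)=0, f(1)=2, f(2)=2, f(3)=4, f(4)=6, f(5)=10, f(6)=16, ..., f(15)=1220

Answer: 1220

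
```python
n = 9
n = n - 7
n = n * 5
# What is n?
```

Trace:
`n = 9` → n = 9
`n = n - 7` → n = 2
`n = n * 5` → n = 10
So n = 10

Answer: 10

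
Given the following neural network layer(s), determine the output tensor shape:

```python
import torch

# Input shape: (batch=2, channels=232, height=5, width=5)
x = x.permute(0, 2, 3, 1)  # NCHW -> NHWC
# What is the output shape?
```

Input: (2, 232, 5, 5) -> Output: (2, 5, 5, 232)

Answer: (2, 5, 5, 232)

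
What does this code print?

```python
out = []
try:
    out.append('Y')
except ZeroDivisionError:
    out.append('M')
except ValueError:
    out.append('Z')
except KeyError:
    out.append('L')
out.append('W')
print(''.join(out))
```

Execution trace: 'Y' (try body, no exception) → 'W' (after the try/except). Output: YW

Answer: YW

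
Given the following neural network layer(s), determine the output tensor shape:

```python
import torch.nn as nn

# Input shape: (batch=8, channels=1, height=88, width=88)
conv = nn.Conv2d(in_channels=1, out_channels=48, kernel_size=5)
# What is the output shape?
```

Input: (8, 1, 88, 88) -> Output: (8, 48, 84, 84)

Answer: (8, 48, 84, 84)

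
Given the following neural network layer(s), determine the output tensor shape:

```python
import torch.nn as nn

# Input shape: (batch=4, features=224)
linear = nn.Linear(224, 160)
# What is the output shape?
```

Input: (4, 224) -> Output: (4, 160)

Answer: (4, 160)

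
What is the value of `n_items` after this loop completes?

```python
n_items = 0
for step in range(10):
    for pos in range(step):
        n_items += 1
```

Triangle number: 0+1+2+...+9
`n_items` takes the values: 0 → 1 → 2 → 3 → 4 → 5 → 6 → 7 → 8 → 9 → 10 → 11 → 12 → 13 → 14 → 15 → 16 → 17 → 18 → 19 → 20 → 21 → 22 → 23 → 24 → 25 → 26 → 27 → 28 → 29 → … → 41 → 42 → 43 → 44 → 45

Answer: 45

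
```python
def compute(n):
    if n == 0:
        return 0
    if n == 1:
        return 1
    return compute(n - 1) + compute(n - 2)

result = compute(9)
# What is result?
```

Build up from base cases: compute(0)=0, compute(1)=1, compute(2)=1, compute(3)=2, compute(4)=3, compute(5)=5, compute(6)=8, ..., compute(9)=34

Answer: 34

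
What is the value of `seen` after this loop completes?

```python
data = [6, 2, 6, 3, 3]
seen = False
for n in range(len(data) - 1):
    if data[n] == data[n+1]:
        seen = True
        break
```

Check consecutive duplicates in [6, 2, 6, 3, 3]
`seen` takes the values: False → True

Answer: True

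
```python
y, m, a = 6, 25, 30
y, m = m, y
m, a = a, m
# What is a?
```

Trace:
`y, m, a = 6, 25, 30` → y = 6; m = 25; a = 30
`y, m = m, y` → y = 25; m = 6
`m, a = a, m` → m = 30; a = 6
So a = 6

Answer: 6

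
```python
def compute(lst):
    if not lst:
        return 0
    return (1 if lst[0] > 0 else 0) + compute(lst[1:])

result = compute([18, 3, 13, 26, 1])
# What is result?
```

Count of positive elements in [18, 3, 13, 26, 1] = 5

Answer: 5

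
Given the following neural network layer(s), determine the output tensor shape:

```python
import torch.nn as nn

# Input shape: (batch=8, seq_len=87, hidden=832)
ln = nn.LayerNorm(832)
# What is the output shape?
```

Input: (8, 87, 832) -> Output: (8, 87, 832)

Answer: (8, 87, 832)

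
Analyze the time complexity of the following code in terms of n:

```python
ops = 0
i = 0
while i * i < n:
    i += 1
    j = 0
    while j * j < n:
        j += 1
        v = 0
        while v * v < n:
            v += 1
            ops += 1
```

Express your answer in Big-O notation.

Each loop level contributes: √n × √n × √n. Multiplying the contributions gives O(n√n).

Answer: O(n√n)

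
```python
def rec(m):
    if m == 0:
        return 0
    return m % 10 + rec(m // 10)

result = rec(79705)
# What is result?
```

Sum of digits of 79705: 5 + 0 + 7 + 9 + 7 = 28

Answer: 28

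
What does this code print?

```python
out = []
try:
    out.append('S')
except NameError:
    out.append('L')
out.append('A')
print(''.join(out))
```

Execution trace: 'S' (try body, no exception) → 'A' (after the try/except). Output: SA

Answer: SA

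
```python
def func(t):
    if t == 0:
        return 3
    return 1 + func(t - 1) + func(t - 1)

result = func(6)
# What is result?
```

func(t) = 1 + 2·func(t-1), func(0)=3. Closed form: (3+1)·2^6 - 1 = 255.

Answer: 255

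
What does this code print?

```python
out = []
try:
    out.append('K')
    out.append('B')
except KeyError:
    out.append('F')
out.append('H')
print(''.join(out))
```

Execution trace: 'K' (try body) → 'B' (try body, no exception) → 'H' (after the try/except). Output: KBH

Answer: KBH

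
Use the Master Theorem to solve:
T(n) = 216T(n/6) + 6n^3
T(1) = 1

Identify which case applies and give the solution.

a=216, b=6, f(n)=6n^3. log_6(216) = 3. Since c=3 = 3, Case 2 applies: T(n) = Θ(n^log_b(a) · log n) = O(n^3 log n).

Answer: O(n^3 log n) - Case 2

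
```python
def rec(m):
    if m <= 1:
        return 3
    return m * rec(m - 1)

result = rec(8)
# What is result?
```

rec(8) = 8 * 7 * 6 * 5 * 4 * 3 * 2 * 3 = 120960

Answer: 120960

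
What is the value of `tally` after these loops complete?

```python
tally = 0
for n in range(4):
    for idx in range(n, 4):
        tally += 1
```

Upper triangle: 4 + 3 + ... + 1
`tally` takes the values: 0 → 1 → 2 → 3 → 4 → 5 → 6 → 7 → 8 → 9 → 10

Answer: 10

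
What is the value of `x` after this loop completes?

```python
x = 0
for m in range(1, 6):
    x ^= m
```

XOR of 1 to 5
`x` takes the values: 0 → 1 → 3 → 0 → 4 → 1

Answer: 1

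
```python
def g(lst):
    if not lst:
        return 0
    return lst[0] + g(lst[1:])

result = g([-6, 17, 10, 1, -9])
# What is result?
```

(-6) + 17 + 10 + 1 + (-9) + 0 = 13

Answer: 13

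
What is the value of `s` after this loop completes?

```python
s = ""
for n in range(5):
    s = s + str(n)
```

Concatenate digits 0 to 4
`s` takes the values: "" → "0" → "01" → "012" → "0123" → "01234"

Answer: "01234"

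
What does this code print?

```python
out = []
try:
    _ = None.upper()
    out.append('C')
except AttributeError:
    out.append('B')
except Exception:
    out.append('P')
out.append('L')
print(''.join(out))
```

Execution trace: 'B' (except AttributeError) → 'L' (after the try/except). Output: BL

Answer: BL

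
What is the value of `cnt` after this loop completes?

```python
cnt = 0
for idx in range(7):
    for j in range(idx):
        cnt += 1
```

Triangle number: 0+1+2+...+6
`cnt` takes the values: 0 → 1 → 2 → 3 → 4 → 5 → 6 → 7 → 8 → 9 → 10 → 11 → 12 → 13 → 14 → 15 → 16 → 17 → 18 → 19 → 20 → 21

Answer: 21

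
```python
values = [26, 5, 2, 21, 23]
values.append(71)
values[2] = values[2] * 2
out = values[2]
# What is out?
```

Trace:
`values = [26, 5, 2, 21, 23]` → values = [26, 5, 2, 21, 23]
`values.append(71)` → values = [26, 5, 2, 21, 23, 71]
`values[2] = values[2] * 2` → values = [26, 5, 4, 21, 23, 71]
`out = values[2]` → out = 4
So out = 4

Answer: 4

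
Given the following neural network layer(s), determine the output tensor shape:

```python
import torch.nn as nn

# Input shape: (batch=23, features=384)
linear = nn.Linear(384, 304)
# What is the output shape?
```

Input: (23, 384) -> Output: (23, 304)

Answer: (23, 304)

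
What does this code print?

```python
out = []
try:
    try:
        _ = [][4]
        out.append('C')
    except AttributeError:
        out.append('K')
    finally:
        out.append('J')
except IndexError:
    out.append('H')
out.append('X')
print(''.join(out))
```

Execution trace: 'J' (finally) → 'H' (outer except IndexError) → 'X' (after the try/except). Output: JHX

Answer: JHX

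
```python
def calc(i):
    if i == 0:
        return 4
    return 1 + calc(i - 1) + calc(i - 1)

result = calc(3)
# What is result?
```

calc(i) = 1 + 2·calc(i-1), calc(0)=4. Closed form: (4+1)·2^3 - 1 = 39.

Answer: 39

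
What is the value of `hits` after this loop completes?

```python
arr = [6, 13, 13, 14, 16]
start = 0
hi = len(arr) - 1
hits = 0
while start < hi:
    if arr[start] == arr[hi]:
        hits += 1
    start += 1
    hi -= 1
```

Count matching pairs from ends
`hits` takes the values: 0

Answer: 0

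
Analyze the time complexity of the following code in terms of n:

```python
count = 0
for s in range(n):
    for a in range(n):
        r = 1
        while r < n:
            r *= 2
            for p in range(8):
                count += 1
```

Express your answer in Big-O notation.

Each loop level contributes: n × n × log n × 1. Multiplying the contributions gives O(n^2 log n).

Answer: O(n^2 log n)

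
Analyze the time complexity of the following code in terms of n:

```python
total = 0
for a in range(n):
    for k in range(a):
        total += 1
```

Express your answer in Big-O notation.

Each loop level contributes: n × n. Multiplying the contributions gives O(n^2).

Answer: O(n^2)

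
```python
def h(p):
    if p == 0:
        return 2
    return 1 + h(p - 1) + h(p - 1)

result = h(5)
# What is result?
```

h(p) = 1 + 2·h(p-1), h(0)=2. Closed form: (2+1)·2^5 - 1 = 95.

Answer: 95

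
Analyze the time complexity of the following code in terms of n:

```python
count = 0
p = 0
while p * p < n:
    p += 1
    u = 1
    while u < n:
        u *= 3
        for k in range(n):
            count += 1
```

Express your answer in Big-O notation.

Each loop level contributes: √n × log n × n. Multiplying the contributions gives O(n√n log n).

Answer: O(n√n log n)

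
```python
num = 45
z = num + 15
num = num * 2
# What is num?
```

Trace:
`num = 45` → num = 45
`z = num + 15` → z = 60
`num = num * 2` → num = 90
So num = 90

Answer: 90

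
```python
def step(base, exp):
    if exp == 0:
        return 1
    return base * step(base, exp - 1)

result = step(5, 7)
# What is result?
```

step(5, 7) = 5 * 5 * 5 * 5 * 5 * 5 * 5 = 78125

Answer: 78125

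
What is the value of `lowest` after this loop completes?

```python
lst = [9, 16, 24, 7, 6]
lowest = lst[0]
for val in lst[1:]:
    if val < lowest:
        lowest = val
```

Minimum of [9, 16, 24, 7, 6]
`lowest` takes the values: 9 → 7 → 6

Answer: 6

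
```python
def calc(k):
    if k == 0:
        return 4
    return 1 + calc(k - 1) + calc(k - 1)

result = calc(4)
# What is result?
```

calc(k) = 1 + 2·calc(k-1), calc(0)=4. Closed form: (4+1)·2^4 - 1 = 79.

Answer: 79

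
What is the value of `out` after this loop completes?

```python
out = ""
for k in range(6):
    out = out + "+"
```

Repeat '+' 6 times
`out` takes the values: "" → "+" → "++" → "+++" → "++++" → "+++++" → "++++++"

Answer: "++++++"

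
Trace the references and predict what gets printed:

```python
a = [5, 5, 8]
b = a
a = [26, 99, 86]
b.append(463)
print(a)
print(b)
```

Key concept: rebinding vs mutation: a is rebound to a new list, b still points at the original.
Step by step:
`a = [5, 5, 8]` → a = [5, 5, 8]
`b = a` → b = [5, 5, 8] (same object as a)
`a = [26, 99, 86]` → a = [26, 99, 86]
`b.append(463)` → b = [5, 5, 8, 463]
`print(a)` → prints [26, 99, 86]
`print(b)` → prints [5, 5, 8, 463]

Answer:
[26, 99, 86]
[5, 5, 8, 463]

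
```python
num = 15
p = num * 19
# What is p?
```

Trace:
`num = 15` → num = 15
`p = num * 19` → p = 285
So p = 285

Answer: 285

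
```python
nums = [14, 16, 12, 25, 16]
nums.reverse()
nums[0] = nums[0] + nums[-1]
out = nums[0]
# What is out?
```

Trace:
`nums = [14, 16, 12, 25, 16]` → nums = [14, 16, 12, 25, 16]
`nums.reverse()` → nums = [16, 25, 12, 16, 14]
`nums[0] = nums[0] + nums[-1]` → nums = [30, 25, 12, 16, 14]
`out = nums[0]` → out = 30
So out = 30

Answer: 30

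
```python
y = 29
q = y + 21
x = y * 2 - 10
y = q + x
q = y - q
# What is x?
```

Trace:
`y = 29` → y = 29
`q = y + 21` → q = 50
`x = y * 2 - 10` → x = 48
`y = q + x` → y = 98
`q = y - q` → q = 48
So x = 48

Answer: 48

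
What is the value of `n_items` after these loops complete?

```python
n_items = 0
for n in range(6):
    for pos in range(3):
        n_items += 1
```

6 * 3 = 18
`n_items` takes the values: 0 → 1 → 2 → 3 → 4 → 5 → 6 → 7 → 8 → 9 → 10 → 11 → 12 → 13 → 14 → 15 → 16 → 17 → 18

Answer: 18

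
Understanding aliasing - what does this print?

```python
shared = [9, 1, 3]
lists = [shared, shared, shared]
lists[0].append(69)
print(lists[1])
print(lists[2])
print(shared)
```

Key concept: list of same reference.
Step by step:
`shared = [9, 1, 3]` → shared = [9, 1, 3]
`lists = [shared, shared, shared]` → lists = [[9, 1, 3], [9, 1, 3], [9, 1, 3]]
`lists[0].append(69)` → shared = [9, 1, 3, 69]; lists = [[9, 1, 3, 69], [9, 1, 3, 69], [9, 1, 3, 69]]
`print(lists[1])` → prints [9, 1, 3, 69]
`print(lists[2])` → prints [9, 1, 3, 69]
`print(shared)` → prints [9, 1, 3, 69]

Answer:
[9, 1, 3, 69]
[9, 1, 3, 69]
[9, 1, 3, 69]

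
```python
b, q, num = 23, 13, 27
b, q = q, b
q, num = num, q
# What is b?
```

Trace:
`b, q, num = 23, 13, 27` → b = 23; q = 13; num = 27
`b, q = q, b` → b = 13; q = 23
`q, num = num, q` → q = 27; num = 23
So b = 13

Answer: 13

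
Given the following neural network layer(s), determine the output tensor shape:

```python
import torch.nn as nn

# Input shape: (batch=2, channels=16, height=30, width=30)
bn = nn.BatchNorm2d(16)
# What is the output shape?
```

Input: (2, 16, 30, 30) -> Output: (2, 16, 30, 30)

Answer: (2, 16, 30, 30)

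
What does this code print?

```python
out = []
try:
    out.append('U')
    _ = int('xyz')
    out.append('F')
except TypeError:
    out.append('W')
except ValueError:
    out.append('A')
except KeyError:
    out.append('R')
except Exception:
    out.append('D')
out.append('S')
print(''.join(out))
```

Execution trace: 'U' (try body) → 'A' (except ValueError) → 'S' (after the try/except). Output: UAS

Answer: UAS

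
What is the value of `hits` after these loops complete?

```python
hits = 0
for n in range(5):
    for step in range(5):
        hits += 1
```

5 * 5 = 25
`hits` takes the values: 0 → 1 → 2 → 3 → 4 → 5 → 6 → 7 → 8 → 9 → 10 → 11 → 12 → 13 → 14 → 15 → 16 → 17 → 18 → 19 → 20 → 21 → 22 → 23 → 24 → 25

Answer: 25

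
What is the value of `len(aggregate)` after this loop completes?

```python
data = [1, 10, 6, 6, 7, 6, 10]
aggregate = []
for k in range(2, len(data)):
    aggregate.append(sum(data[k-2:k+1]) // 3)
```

Number of 3-element averages
`aggregate` takes the values: [] → [5] → [5, 7] → [5, 7, 6] → [5, 7, 6, 6] → [5, 7, 6, 6, 7]
So `len(aggregate)` = 5

Answer: 5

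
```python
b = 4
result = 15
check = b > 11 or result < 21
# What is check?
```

Trace:
`b = 4` → b = 4
`result = 15` → result = 15
`check = b > 11 or result < 21` → check = True
So check = True

Answer: True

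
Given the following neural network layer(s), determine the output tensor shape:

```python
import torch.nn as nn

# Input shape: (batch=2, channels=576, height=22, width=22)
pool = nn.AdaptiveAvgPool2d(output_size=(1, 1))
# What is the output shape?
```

Input: (2, 576, 22, 22) -> Output: (2, 576, 1, 1)

Answer: (2, 576, 1, 1)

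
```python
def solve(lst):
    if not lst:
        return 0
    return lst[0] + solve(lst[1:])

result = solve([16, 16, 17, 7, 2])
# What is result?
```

16 + 16 + 17 + 7 + 2 + 0 = 58

Answer: 58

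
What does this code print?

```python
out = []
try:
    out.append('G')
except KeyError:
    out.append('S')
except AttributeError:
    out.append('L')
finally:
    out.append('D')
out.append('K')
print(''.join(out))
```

Execution trace: 'G' (try body, no exception) → 'D' (finally) → 'K' (after the try/except). Output: GDK

Answer: GDK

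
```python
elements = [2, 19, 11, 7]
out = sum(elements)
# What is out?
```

Trace:
`elements = [2, 19, 11, 7]` → elements = [2, 19, 11, 7]
`out = sum(elements)` → out = 39
So out = 39

Answer: 39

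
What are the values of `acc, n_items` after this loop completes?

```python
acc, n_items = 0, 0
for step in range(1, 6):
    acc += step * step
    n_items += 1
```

Sum of squares and count
`acc, n_items` takes the values: (0, 0) → (1, 0) → (1, 1) → (5, 1) → (5, 2) → (14, 2) → (14, 3) → (30, 3) → (30, 4) → (55, 4) → (55, 5)

Answer: 55, 5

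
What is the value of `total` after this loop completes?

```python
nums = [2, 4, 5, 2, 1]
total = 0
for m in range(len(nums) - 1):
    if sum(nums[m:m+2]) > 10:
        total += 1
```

Count windows with sum > 10
`total` takes the values: 0

Answer: 0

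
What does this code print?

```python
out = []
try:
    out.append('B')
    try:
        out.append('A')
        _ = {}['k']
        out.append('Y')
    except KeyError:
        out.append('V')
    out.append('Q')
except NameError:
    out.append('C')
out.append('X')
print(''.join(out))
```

Execution trace: 'B' (try body) → 'A' (inner try body) → 'V' (inner except KeyError) → 'Q' (try body, no exception) → 'X' (after the try/except). Output: BAVQX

Answer: BAVQX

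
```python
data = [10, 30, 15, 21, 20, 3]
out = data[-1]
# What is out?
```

Trace:
`data = [10, 30, 15, 21, 20, 3]` → data = [10, 30, 15, 21, 20, 3]
`out = data[-1]` → out = 3
So out = 3

Answer: 3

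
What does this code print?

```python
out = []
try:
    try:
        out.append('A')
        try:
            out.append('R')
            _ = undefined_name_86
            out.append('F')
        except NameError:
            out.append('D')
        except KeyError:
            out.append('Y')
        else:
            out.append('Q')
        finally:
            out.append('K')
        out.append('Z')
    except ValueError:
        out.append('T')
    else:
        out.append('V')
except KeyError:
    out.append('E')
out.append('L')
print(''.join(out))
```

Execution trace: 'A' (try body) → 'R' (inner try body) → 'D' (inner except NameError) → 'K' (inner finally) → 'Z' (try body, no exception) → 'V' (else) → 'L' (after the try/except). Output: ARDKZVL

Answer: ARDKZVL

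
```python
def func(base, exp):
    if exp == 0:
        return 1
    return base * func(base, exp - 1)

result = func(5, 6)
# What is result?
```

func(5, 6) = 5 * 5 * 5 * 5 * 5 * 5 = 15625

Answer: 15625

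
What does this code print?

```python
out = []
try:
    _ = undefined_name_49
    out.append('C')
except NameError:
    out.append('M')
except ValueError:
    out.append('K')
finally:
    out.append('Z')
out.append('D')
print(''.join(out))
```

Execution trace: 'M' (except NameError) → 'Z' (finally) → 'D' (after the try/except). Output: MZD

Answer: MZD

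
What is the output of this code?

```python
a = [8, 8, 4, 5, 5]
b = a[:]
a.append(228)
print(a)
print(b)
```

Key concept: slice [:] creates copy.
Step by step:
`a = [8, 8, 4, 5, 5]` → a = [8, 8, 4, 5, 5]
`b = a[:]` → b = [8, 8, 4, 5, 5]
`a.append(228)` → a = [8, 8, 4, 5, 5, 228]
`print(a)` → prints [8, 8, 4, 5, 5, 228]
`print(b)` → prints [8, 8, 4, 5, 5]

Answer:
[8, 8, 4, 5, 5, 228]
[8, 8, 4, 5, 5]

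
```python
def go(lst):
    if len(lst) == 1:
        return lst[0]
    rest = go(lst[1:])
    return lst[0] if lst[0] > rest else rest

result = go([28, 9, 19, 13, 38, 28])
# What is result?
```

Recursive max over [28, 9, 19, 13, 38, 28] = 38

Answer: 38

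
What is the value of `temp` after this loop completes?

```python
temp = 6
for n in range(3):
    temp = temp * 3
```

Multiply by 3, 3 times: 6 * 3^3 = 162
`temp` takes the values: 6 → 18 → 54 → 162

Answer: 162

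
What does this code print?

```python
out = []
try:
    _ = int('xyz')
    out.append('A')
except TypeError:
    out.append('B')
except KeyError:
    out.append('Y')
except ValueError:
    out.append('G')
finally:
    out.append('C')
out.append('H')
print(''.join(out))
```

Execution trace: 'G' (except ValueError) → 'C' (finally) → 'H' (after the try/except). Output: GCH

Answer: GCH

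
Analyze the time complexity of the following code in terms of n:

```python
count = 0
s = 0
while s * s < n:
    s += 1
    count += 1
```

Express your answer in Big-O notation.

Each loop level contributes: √n. Multiplying the contributions gives O(√n).

Answer: O(√n)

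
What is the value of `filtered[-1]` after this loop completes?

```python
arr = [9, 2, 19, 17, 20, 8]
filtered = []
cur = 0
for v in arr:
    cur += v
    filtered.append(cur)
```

Cumulative sum ends at 75
`filtered` takes the values: [] → [9] → [9, 11] → [9, 11, 30] → [9, 11, 30, 47] → [9, 11, 30, 47, 67] → [9, 11, 30, 47, 67, 75]
So `filtered[-1]` = 75

Answer: 75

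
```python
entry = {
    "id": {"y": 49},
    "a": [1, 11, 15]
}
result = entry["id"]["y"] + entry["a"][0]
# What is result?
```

Trace:
`entry = { ...` → entry = {'id': {'y': 49}, 'a': [1, 11, 15]}
`result = entry["id"]["y"] + entry["a"][0]` → result = 50
So result = 50

Answer: 50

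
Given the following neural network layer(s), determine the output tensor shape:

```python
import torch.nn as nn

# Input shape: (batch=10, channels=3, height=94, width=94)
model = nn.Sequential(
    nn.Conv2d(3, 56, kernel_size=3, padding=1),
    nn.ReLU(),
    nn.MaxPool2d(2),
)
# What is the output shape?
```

Input: (10, 3, 94, 94) -> after Conv2d: (10, 56, 94, 94) -> after ReLU: (10, 56, 94, 94) -> Output: (10, 56, 47, 47)

Answer: (10, 56, 47, 47)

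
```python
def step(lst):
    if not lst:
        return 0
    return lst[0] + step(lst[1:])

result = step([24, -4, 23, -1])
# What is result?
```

24 + (-4) + 23 + (-1) + 0 = 42

Answer: 42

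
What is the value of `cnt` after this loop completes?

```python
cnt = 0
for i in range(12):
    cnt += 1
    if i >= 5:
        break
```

Loop breaks when i reaches 5, cnt is 6
`cnt` takes the values: 0 → 1 → 2 → 3 → 4 → 5 → 6

Answer: 6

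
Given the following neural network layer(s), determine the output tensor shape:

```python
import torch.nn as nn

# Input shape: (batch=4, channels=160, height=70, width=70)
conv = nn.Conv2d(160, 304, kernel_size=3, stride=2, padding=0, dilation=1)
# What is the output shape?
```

Input: (4, 160, 70, 70) -> Output: (4, 304, 34, 34)

Answer: (4, 304, 34, 34)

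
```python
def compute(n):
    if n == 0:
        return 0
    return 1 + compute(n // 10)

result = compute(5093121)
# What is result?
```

Count of digits of 5093121: 7

Answer: 7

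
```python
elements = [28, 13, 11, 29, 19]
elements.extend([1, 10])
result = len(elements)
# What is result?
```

Trace:
`elements = [28, 13, 11, 29, 19]` → elements = [28, 13, 11, 29, 19]
`elements.extend([1, 10])` → elements = [28, 13, 11, 29, 19, 1, 10]
`result = len(elements)` → result = 7
So result = 7

Answer: 7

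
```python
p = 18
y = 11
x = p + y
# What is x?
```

Trace:
`p = 18` → p = 18
`y = 11` → y = 11
`x = p + y` → x = 29
So x = 29

Answer: 29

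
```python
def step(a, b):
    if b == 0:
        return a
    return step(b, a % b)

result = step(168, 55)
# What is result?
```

step(168, 55) -> step(55, 3) -> step(3, 1) -> step(1, 0) -> 1

Answer: 1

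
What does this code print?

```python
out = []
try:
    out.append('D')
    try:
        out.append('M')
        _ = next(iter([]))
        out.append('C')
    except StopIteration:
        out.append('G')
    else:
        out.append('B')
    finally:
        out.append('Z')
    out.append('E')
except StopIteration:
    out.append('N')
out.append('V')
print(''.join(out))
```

Execution trace: 'D' (try body) → 'M' (inner try body) → 'G' (inner except StopIteration) → 'Z' (inner finally) → 'E' (try body, no exception) → 'V' (after the try/except). Output: DMGZEV

Answer: DMGZEV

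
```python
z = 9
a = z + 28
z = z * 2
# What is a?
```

Trace:
`z = 9` → z = 9
`a = z + 28` → a = 37
`z = z * 2` → z = 18
So a = 37

Answer: 37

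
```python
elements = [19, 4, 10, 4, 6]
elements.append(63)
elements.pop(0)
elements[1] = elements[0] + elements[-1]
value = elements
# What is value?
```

Trace:
`elements = [19, 4, 10, 4, 6]` → elements = [19, 4, 10, 4, 6]
`elements.append(63)` → elements = [19, 4, 10, 4, 6, 63]
`elements.pop(0)` → elements = [4, 10, 4, 6, 63]
`elements[1] = elements[0] + elements[-1]` → elements = [4, 67, 4, 6, 63]
`value = elements` → value = [4, 67, 4, 6, 63]
So value = [4, 67, 4, 6, 63]

Answer: [4, 67, 4, 6, 63]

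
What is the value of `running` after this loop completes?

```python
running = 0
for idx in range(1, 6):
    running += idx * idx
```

Sum of squares 1² to 5² = 55
`running` takes the values: 0 → 1 → 5 → 14 → 30 → 55

Answer: 55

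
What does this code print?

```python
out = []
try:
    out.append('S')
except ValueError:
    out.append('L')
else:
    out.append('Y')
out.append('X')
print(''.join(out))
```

Execution trace: 'S' (try body, no exception) → 'Y' (else) → 'X' (after the try/except). Output: SYX

Answer: SYX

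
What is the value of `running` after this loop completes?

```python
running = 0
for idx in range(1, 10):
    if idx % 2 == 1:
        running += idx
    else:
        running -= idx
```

Add odd, subtract even
`running` takes the values: 0 → 1 → -1 → 2 → -2 → 3 → -3 → 4 → -4 → 5

Answer: 5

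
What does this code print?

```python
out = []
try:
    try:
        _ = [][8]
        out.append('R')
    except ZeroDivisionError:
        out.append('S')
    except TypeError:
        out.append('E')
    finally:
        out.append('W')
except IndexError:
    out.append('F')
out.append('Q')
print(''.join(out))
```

Execution trace: 'W' (finally) → 'F' (outer except IndexError) → 'Q' (after the try/except). Output: WFQ

Answer: WFQ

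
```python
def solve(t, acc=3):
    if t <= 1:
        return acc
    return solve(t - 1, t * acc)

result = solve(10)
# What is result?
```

Accumulator trace (n, acc): (10, 3) -> (9, 30) -> (8, 270) -> (7, 2160) -> (6, 15120) -> (5, 90720) -> (4, 453600) -> (3, 1814400) -> (2, 5443200) -> (1, 10886400) -> return 10886400

Answer: 10886400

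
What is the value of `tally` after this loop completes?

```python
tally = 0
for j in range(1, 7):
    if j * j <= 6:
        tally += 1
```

Count numbers where j² ≤ 6
`tally` takes the values: 0 → 1 → 2

Answer: 2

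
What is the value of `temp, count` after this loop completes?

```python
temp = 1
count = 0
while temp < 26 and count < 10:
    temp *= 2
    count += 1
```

Double until >= 26 or 10 iterations
`temp, count` takes the values: (1, 0) → (2, 0) → (2, 1) → (4, 1) → (4, 2) → (8, 2) → (8, 3) → (16, 3) → (16, 4) → (32, 4) → (32, 5)

Answer: 32, 5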